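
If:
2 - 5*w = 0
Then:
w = 2/5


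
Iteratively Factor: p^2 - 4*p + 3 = (p - 1)*(p - 3)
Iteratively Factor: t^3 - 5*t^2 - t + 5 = (t + 1)*(t^2 - 6*t + 5) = (t - 1)*(t + 1)*(t - 5)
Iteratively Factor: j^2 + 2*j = (j + 2)*(j)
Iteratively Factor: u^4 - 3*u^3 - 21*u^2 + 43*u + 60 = (u + 4)*(u^3 - 7*u^2 + 7*u + 15) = (u - 5)*(u + 4)*(u^2 - 2*u - 3) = (u - 5)*(u - 3)*(u + 4)*(u + 1)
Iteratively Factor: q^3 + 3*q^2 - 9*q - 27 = (q + 3)*(q^2 - 9) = (q + 3)^2*(q - 3)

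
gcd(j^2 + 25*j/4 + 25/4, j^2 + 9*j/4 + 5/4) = j + 5/4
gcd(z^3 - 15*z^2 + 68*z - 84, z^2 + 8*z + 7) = 1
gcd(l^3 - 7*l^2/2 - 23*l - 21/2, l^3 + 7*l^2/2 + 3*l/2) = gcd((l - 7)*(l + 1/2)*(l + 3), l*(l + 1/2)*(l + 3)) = l^2 + 7*l/2 + 3/2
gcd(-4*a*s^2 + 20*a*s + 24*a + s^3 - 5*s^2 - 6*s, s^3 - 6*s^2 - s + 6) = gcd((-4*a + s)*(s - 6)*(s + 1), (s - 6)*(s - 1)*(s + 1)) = s^2 - 5*s - 6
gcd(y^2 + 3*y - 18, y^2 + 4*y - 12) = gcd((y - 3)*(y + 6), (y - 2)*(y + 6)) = y + 6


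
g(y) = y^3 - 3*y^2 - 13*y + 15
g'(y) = 3*y^2 - 6*y - 13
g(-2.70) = 8.55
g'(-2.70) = 25.07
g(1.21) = -3.35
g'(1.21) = -15.87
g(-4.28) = -62.72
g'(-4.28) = 67.64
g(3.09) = -24.31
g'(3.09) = -2.90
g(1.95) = -14.34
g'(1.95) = -13.29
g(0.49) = 8.03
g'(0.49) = -15.22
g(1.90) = -13.67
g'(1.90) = -13.57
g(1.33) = -5.24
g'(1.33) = -15.67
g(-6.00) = -231.00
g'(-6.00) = 131.00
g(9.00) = 384.00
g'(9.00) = 176.00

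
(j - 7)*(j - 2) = j^2 - 9*j + 14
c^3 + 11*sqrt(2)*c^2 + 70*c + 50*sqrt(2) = (c + sqrt(2))*(c + 5*sqrt(2))^2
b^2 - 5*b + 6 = (b - 3)*(b - 2)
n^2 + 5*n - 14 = (n - 2)*(n + 7)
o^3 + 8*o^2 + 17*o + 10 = (o + 1)*(o + 2)*(o + 5)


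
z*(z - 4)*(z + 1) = z^3 - 3*z^2 - 4*z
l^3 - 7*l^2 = l^2*(l - 7)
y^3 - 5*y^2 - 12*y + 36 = (y - 6)*(y - 2)*(y + 3)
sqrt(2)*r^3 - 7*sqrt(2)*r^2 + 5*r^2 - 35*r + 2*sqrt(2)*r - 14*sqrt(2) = (r - 7)*(r + 2*sqrt(2))*(sqrt(2)*r + 1)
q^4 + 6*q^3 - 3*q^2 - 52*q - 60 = (q - 3)*(q + 2)^2*(q + 5)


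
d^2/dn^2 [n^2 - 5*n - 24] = 2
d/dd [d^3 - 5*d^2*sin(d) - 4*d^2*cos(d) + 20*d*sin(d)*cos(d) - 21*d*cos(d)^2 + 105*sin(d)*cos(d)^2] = 4*d^2*sin(d) - 5*d^2*cos(d) + 3*d^2 - 10*d*sin(d) + 21*d*sin(2*d) - 8*d*cos(d) + 20*d*cos(2*d) + 10*sin(2*d) + 105*cos(d)/4 - 21*cos(2*d)/2 + 315*cos(3*d)/4 - 21/2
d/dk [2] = 0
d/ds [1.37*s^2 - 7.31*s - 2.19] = 2.74*s - 7.31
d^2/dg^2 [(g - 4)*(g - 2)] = 2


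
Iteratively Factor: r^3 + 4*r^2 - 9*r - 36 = (r + 4)*(r^2 - 9) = (r + 3)*(r + 4)*(r - 3)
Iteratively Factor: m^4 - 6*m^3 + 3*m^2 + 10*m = (m)*(m^3 - 6*m^2 + 3*m + 10) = m*(m - 5)*(m^2 - m - 2) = m*(m - 5)*(m - 2)*(m + 1)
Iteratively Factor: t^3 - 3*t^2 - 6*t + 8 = (t - 1)*(t^2 - 2*t - 8) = (t - 4)*(t - 1)*(t + 2)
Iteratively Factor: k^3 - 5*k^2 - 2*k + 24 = (k + 2)*(k^2 - 7*k + 12) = (k - 4)*(k + 2)*(k - 3)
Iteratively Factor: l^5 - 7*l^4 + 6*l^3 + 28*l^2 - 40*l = (l - 5)*(l^4 - 2*l^3 - 4*l^2 + 8*l) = (l - 5)*(l + 2)*(l^3 - 4*l^2 + 4*l) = l*(l - 5)*(l + 2)*(l^2 - 4*l + 4) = l*(l - 5)*(l - 2)*(l + 2)*(l - 2)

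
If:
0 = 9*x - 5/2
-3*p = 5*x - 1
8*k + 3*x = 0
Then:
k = -5/48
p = -7/54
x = 5/18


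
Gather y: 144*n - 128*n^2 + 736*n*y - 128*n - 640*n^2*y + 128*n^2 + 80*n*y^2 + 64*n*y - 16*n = 80*n*y^2 + y*(-640*n^2 + 800*n)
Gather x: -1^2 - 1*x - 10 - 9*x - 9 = -10*x - 20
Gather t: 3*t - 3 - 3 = 3*t - 6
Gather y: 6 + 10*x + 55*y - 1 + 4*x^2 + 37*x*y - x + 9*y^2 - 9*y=4*x^2 + 9*x + 9*y^2 + y*(37*x + 46) + 5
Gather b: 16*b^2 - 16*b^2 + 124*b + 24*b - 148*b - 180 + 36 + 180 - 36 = 0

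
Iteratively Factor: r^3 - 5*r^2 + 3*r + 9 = (r - 3)*(r^2 - 2*r - 3) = (r - 3)^2*(r + 1)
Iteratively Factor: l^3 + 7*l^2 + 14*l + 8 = (l + 1)*(l^2 + 6*l + 8) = (l + 1)*(l + 2)*(l + 4)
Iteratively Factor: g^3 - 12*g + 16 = (g - 2)*(g^2 + 2*g - 8) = (g - 2)*(g + 4)*(g - 2)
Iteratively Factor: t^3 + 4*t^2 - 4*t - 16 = (t + 4)*(t^2 - 4) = (t - 2)*(t + 4)*(t + 2)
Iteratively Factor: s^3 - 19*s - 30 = (s - 5)*(s^2 + 5*s + 6) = (s - 5)*(s + 2)*(s + 3)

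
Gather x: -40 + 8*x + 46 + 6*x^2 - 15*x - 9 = 6*x^2 - 7*x - 3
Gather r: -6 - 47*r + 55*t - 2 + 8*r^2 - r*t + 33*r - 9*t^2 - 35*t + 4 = 8*r^2 + r*(-t - 14) - 9*t^2 + 20*t - 4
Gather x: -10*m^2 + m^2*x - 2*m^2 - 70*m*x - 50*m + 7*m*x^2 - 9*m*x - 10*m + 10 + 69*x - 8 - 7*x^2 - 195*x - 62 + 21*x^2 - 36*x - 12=-12*m^2 - 60*m + x^2*(7*m + 14) + x*(m^2 - 79*m - 162) - 72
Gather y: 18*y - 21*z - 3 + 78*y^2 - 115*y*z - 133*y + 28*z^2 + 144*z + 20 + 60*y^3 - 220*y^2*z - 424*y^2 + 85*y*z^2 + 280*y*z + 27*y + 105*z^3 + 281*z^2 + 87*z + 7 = 60*y^3 + y^2*(-220*z - 346) + y*(85*z^2 + 165*z - 88) + 105*z^3 + 309*z^2 + 210*z + 24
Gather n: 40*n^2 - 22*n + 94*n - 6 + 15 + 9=40*n^2 + 72*n + 18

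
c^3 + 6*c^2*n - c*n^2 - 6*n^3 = (c - n)*(c + n)*(c + 6*n)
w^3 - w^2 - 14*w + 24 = (w - 3)*(w - 2)*(w + 4)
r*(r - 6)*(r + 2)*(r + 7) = r^4 + 3*r^3 - 40*r^2 - 84*r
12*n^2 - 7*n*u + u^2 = (-4*n + u)*(-3*n + u)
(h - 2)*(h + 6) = h^2 + 4*h - 12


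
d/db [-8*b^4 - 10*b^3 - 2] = b^2*(-32*b - 30)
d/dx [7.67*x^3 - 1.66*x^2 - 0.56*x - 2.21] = 23.01*x^2 - 3.32*x - 0.56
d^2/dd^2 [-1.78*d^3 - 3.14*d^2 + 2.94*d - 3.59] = -10.68*d - 6.28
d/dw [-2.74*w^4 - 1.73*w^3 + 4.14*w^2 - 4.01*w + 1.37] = -10.96*w^3 - 5.19*w^2 + 8.28*w - 4.01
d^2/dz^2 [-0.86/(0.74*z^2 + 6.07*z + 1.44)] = (0.941872*z^2 + 7.725896*z - 0.86*(1.48*z + 6.07)*(2.96*z + 12.14) + 1.832832)/(0.74*z^2 + 6.07*z + 1.44)^3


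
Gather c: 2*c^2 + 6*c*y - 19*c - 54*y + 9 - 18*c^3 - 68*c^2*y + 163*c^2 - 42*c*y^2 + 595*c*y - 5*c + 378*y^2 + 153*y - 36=-18*c^3 + c^2*(165 - 68*y) + c*(-42*y^2 + 601*y - 24) + 378*y^2 + 99*y - 27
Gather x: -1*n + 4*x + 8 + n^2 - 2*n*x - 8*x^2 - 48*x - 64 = n^2 - n - 8*x^2 + x*(-2*n - 44) - 56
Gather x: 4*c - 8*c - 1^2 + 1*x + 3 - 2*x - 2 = -4*c - x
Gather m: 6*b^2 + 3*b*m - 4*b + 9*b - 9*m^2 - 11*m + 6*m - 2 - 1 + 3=6*b^2 + 5*b - 9*m^2 + m*(3*b - 5)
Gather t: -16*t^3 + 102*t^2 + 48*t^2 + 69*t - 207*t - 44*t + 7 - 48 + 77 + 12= -16*t^3 + 150*t^2 - 182*t + 48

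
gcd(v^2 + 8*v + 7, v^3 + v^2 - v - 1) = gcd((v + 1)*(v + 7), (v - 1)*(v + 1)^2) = v + 1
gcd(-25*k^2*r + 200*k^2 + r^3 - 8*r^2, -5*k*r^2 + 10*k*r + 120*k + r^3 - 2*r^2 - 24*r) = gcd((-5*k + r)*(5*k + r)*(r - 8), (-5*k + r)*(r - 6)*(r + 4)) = -5*k + r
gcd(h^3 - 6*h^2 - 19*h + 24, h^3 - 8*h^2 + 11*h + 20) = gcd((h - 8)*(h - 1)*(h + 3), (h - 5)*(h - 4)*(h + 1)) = 1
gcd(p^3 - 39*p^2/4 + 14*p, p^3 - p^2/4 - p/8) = p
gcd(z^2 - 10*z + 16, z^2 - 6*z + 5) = 1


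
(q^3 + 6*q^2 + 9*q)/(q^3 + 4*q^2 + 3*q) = (q + 3)/(q + 1)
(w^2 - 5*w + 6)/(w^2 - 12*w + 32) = (w^2 - 5*w + 6)/(w^2 - 12*w + 32)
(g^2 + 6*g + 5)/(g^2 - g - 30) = (g + 1)/(g - 6)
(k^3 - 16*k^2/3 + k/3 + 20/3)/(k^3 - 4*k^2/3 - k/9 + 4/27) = 9*(k^2 - 4*k - 5)/(9*k^2 - 1)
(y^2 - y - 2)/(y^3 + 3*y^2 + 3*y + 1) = (y - 2)/(y^2 + 2*y + 1)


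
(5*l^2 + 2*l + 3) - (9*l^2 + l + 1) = -4*l^2 + l + 2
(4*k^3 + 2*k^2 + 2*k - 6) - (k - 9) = 4*k^3 + 2*k^2 + k + 3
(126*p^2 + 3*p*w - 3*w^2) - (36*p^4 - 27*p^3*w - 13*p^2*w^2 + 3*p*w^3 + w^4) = -36*p^4 + 27*p^3*w + 13*p^2*w^2 + 126*p^2 - 3*p*w^3 + 3*p*w - w^4 - 3*w^2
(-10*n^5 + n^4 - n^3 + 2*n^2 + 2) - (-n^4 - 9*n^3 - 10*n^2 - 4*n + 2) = -10*n^5 + 2*n^4 + 8*n^3 + 12*n^2 + 4*n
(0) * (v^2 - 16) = 0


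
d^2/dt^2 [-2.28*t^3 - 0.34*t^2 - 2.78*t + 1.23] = -13.68*t - 0.68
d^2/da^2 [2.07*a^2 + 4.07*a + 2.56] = 4.14000000000000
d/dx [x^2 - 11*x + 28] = 2*x - 11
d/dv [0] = 0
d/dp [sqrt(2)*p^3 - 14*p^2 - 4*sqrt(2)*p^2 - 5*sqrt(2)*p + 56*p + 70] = 3*sqrt(2)*p^2 - 28*p - 8*sqrt(2)*p - 5*sqrt(2) + 56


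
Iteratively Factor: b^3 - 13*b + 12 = (b - 3)*(b^2 + 3*b - 4) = (b - 3)*(b - 1)*(b + 4)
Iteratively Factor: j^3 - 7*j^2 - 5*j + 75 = (j - 5)*(j^2 - 2*j - 15) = (j - 5)*(j + 3)*(j - 5)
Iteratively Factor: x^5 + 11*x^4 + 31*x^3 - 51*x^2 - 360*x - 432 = (x + 3)*(x^4 + 8*x^3 + 7*x^2 - 72*x - 144) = (x - 3)*(x + 3)*(x^3 + 11*x^2 + 40*x + 48) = (x - 3)*(x + 3)*(x + 4)*(x^2 + 7*x + 12) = (x - 3)*(x + 3)^2*(x + 4)*(x + 4)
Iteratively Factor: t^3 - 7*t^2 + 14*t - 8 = (t - 2)*(t^2 - 5*t + 4) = (t - 2)*(t - 1)*(t - 4)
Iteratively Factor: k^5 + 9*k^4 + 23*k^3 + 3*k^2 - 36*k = (k + 3)*(k^4 + 6*k^3 + 5*k^2 - 12*k) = (k - 1)*(k + 3)*(k^3 + 7*k^2 + 12*k) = (k - 1)*(k + 3)*(k + 4)*(k^2 + 3*k) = (k - 1)*(k + 3)^2*(k + 4)*(k)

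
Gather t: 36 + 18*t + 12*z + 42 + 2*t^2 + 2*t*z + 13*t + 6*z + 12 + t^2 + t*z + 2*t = 3*t^2 + t*(3*z + 33) + 18*z + 90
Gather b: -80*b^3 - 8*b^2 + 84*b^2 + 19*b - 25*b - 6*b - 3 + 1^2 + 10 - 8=-80*b^3 + 76*b^2 - 12*b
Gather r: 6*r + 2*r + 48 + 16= 8*r + 64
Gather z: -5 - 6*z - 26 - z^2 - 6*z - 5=-z^2 - 12*z - 36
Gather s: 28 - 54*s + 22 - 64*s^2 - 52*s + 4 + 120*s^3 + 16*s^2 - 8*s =120*s^3 - 48*s^2 - 114*s + 54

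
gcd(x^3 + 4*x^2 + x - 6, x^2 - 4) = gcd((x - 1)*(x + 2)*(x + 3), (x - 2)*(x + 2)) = x + 2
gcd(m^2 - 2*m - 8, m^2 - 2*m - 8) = m^2 - 2*m - 8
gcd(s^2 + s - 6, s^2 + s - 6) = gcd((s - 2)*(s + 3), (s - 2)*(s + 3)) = s^2 + s - 6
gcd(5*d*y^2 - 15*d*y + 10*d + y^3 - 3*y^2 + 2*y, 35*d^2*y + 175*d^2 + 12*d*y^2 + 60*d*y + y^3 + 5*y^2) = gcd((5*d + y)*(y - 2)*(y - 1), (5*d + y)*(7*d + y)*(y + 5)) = 5*d + y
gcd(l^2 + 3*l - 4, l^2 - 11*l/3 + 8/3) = l - 1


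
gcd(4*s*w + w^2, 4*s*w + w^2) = 4*s*w + w^2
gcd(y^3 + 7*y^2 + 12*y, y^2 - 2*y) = y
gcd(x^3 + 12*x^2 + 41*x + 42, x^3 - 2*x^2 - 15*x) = x + 3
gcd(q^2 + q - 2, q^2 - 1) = q - 1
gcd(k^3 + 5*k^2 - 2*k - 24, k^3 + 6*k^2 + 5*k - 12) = k^2 + 7*k + 12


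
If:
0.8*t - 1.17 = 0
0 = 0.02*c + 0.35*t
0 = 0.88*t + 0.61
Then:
No Solution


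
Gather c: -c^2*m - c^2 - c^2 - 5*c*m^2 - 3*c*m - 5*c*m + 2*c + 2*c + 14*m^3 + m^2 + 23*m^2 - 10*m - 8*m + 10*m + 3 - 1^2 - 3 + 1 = c^2*(-m - 2) + c*(-5*m^2 - 8*m + 4) + 14*m^3 + 24*m^2 - 8*m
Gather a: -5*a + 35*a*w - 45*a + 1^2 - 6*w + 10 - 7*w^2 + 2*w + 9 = a*(35*w - 50) - 7*w^2 - 4*w + 20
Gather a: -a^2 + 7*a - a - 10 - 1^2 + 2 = -a^2 + 6*a - 9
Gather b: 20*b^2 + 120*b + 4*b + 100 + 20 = 20*b^2 + 124*b + 120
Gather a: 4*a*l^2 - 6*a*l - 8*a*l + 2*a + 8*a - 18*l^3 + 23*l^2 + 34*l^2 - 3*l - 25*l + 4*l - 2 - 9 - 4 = a*(4*l^2 - 14*l + 10) - 18*l^3 + 57*l^2 - 24*l - 15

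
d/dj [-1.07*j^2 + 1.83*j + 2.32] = 1.83 - 2.14*j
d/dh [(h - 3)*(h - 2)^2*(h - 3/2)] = 4*h^3 - 51*h^2/2 + 53*h - 36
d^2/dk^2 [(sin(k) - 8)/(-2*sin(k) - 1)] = 17*(sin(k) + cos(2*k) + 3)/(2*sin(k) + 1)^3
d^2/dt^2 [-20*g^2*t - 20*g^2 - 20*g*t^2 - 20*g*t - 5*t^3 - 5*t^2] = -40*g - 30*t - 10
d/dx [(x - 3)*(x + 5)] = 2*x + 2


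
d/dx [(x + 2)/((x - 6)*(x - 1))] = (-x^2 - 4*x + 20)/(x^4 - 14*x^3 + 61*x^2 - 84*x + 36)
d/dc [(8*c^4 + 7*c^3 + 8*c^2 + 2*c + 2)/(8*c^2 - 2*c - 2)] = c*(64*c^4 + 4*c^3 - 46*c^2 - 37*c - 32)/(2*(16*c^4 - 8*c^3 - 7*c^2 + 2*c + 1))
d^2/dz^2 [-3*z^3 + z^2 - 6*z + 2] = 2 - 18*z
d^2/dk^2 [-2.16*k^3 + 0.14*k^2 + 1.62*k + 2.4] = 0.28 - 12.96*k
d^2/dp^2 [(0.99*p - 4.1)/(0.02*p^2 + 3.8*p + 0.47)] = ((0.04*p + 3.8)*(0.08*p + 7.6)*(0.99*p - 4.1) - (0.1188*p + 7.36)*(0.02*p^2 + 3.8*p + 0.47))/(0.02*p^2 + 3.8*p + 0.47)^3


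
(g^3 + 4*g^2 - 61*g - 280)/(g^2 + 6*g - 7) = (g^2 - 3*g - 40)/(g - 1)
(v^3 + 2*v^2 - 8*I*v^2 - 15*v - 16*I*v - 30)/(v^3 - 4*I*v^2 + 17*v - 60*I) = (v + 2)/(v + 4*I)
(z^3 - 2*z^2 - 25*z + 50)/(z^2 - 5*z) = z + 3 - 10/z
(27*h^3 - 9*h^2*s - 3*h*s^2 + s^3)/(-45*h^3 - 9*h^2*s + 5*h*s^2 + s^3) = (-3*h + s)/(5*h + s)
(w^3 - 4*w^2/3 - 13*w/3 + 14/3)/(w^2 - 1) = (3*w^2 - w - 14)/(3*(w + 1))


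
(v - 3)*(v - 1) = v^2 - 4*v + 3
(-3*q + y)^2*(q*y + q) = 9*q^3*y + 9*q^3 - 6*q^2*y^2 - 6*q^2*y + q*y^3 + q*y^2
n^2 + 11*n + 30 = (n + 5)*(n + 6)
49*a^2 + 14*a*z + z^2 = (7*a + z)^2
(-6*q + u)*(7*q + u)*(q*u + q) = -42*q^3*u - 42*q^3 + q^2*u^2 + q^2*u + q*u^3 + q*u^2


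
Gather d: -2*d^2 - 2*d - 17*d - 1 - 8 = -2*d^2 - 19*d - 9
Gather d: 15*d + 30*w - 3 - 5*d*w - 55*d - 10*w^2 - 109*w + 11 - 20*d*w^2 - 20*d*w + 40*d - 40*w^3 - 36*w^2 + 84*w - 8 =d*(-20*w^2 - 25*w) - 40*w^3 - 46*w^2 + 5*w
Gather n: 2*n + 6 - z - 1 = 2*n - z + 5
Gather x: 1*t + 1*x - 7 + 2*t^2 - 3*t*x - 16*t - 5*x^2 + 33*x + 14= 2*t^2 - 15*t - 5*x^2 + x*(34 - 3*t) + 7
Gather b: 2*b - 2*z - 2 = 2*b - 2*z - 2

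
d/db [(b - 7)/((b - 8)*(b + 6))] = (-b^2 + 14*b - 62)/(b^4 - 4*b^3 - 92*b^2 + 192*b + 2304)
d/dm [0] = 0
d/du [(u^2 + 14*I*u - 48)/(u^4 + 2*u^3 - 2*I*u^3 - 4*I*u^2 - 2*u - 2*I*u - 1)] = (-2*u^3 - 42*I*u^2 + u*(178 - 16*I) + 110 - 96*I)/(u^6 + u^5*(3 - 3*I) - 9*I*u^4 + u^3*(-8 - 8*I) - 9*u^2 + u*(-3 + 3*I) + I)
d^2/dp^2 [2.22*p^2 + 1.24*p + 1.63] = 4.44000000000000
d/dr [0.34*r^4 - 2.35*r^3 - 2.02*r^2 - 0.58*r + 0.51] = 1.36*r^3 - 7.05*r^2 - 4.04*r - 0.58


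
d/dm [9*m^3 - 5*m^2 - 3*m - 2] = 27*m^2 - 10*m - 3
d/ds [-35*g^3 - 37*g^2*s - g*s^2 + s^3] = -37*g^2 - 2*g*s + 3*s^2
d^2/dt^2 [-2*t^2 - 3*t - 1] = -4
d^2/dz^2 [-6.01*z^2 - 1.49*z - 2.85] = -12.0200000000000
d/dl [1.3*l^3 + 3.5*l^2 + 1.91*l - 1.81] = 3.9*l^2 + 7.0*l + 1.91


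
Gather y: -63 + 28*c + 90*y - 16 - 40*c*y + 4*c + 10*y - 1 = 32*c + y*(100 - 40*c) - 80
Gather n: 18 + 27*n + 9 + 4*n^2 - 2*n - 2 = 4*n^2 + 25*n + 25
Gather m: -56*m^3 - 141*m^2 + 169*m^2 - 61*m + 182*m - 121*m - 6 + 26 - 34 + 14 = -56*m^3 + 28*m^2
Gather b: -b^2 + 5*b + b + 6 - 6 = -b^2 + 6*b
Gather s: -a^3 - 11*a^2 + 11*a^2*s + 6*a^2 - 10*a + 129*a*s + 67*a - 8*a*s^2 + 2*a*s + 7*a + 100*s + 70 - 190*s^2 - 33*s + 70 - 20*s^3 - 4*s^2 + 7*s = -a^3 - 5*a^2 + 64*a - 20*s^3 + s^2*(-8*a - 194) + s*(11*a^2 + 131*a + 74) + 140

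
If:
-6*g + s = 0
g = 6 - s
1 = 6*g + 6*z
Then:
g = 6/7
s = 36/7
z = -29/42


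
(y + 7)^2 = y^2 + 14*y + 49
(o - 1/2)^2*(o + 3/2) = o^3 + o^2/2 - 5*o/4 + 3/8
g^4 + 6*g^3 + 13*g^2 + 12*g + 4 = (g + 1)^2*(g + 2)^2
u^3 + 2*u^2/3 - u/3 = u*(u - 1/3)*(u + 1)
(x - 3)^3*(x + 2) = x^4 - 7*x^3 + 9*x^2 + 27*x - 54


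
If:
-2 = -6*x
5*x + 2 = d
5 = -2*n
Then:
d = 11/3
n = -5/2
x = 1/3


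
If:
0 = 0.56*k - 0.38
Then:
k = 0.68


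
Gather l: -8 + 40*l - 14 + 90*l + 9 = 130*l - 13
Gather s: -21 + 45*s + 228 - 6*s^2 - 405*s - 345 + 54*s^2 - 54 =48*s^2 - 360*s - 192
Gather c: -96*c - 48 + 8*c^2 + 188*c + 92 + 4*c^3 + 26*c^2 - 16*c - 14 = 4*c^3 + 34*c^2 + 76*c + 30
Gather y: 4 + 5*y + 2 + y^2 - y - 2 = y^2 + 4*y + 4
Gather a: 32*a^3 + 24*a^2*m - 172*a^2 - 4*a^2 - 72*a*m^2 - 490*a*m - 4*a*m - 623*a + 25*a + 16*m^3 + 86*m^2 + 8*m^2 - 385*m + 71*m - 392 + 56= 32*a^3 + a^2*(24*m - 176) + a*(-72*m^2 - 494*m - 598) + 16*m^3 + 94*m^2 - 314*m - 336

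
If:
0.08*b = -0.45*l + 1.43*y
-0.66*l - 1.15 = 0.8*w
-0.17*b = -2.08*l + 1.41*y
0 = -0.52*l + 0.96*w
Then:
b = -6.92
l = -1.05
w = -0.57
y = -0.72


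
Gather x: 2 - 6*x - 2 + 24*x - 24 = 18*x - 24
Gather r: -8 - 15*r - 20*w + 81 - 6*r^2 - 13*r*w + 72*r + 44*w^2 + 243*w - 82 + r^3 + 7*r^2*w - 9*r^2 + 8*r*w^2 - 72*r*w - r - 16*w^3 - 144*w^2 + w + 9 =r^3 + r^2*(7*w - 15) + r*(8*w^2 - 85*w + 56) - 16*w^3 - 100*w^2 + 224*w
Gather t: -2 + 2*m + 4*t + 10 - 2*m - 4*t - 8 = 0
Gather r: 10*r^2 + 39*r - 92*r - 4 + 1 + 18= 10*r^2 - 53*r + 15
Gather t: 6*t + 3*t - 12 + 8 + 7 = 9*t + 3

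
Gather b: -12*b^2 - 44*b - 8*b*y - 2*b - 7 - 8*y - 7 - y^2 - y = -12*b^2 + b*(-8*y - 46) - y^2 - 9*y - 14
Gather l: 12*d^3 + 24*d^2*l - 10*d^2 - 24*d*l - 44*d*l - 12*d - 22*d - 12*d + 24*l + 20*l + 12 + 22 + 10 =12*d^3 - 10*d^2 - 46*d + l*(24*d^2 - 68*d + 44) + 44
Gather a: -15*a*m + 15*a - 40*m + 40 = a*(15 - 15*m) - 40*m + 40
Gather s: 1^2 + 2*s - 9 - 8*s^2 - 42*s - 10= -8*s^2 - 40*s - 18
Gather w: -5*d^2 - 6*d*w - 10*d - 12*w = -5*d^2 - 10*d + w*(-6*d - 12)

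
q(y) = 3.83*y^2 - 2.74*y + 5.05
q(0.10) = 4.81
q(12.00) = 523.69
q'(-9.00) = -71.68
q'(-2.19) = -19.52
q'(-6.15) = -49.85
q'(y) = 7.66*y - 2.74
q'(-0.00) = -2.74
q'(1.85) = 11.43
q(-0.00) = 5.05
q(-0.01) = 5.08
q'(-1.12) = -11.32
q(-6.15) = 166.76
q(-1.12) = 12.92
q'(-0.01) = -2.82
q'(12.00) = 89.18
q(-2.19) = 29.42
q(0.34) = 4.56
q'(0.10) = -1.97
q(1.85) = 13.09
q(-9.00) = 339.94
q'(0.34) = -0.14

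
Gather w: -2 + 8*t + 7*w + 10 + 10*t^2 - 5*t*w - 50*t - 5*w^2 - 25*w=10*t^2 - 42*t - 5*w^2 + w*(-5*t - 18) + 8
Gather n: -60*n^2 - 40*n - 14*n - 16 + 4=-60*n^2 - 54*n - 12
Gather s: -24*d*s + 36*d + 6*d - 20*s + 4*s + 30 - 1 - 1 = 42*d + s*(-24*d - 16) + 28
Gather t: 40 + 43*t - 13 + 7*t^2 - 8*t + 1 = 7*t^2 + 35*t + 28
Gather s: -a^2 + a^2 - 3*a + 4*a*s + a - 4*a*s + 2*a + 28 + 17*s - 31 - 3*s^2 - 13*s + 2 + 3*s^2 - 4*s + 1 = 0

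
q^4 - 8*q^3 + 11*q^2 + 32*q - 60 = (q - 5)*(q - 3)*(q - 2)*(q + 2)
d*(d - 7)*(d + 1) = d^3 - 6*d^2 - 7*d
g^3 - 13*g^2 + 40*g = g*(g - 8)*(g - 5)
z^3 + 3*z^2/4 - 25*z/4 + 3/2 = (z - 2)*(z - 1/4)*(z + 3)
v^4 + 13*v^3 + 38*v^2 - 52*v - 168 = (v - 2)*(v + 2)*(v + 6)*(v + 7)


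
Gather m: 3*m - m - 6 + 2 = 2*m - 4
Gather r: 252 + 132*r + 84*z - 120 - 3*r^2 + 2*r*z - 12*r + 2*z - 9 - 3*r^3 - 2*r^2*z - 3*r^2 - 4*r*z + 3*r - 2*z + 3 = -3*r^3 + r^2*(-2*z - 6) + r*(123 - 2*z) + 84*z + 126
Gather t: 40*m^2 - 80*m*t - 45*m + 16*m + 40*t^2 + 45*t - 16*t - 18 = 40*m^2 - 29*m + 40*t^2 + t*(29 - 80*m) - 18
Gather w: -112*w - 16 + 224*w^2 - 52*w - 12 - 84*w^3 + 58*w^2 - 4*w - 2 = -84*w^3 + 282*w^2 - 168*w - 30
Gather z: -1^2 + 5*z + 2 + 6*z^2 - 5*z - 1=6*z^2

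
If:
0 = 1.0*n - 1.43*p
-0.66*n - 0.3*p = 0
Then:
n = 0.00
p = 0.00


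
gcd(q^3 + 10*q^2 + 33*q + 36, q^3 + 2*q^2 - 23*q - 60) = q^2 + 7*q + 12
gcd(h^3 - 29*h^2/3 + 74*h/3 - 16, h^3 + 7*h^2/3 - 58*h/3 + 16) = h^2 - 11*h/3 + 8/3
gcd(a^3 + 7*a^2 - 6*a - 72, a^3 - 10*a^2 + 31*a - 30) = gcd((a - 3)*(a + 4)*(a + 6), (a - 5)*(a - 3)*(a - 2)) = a - 3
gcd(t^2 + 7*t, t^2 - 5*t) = t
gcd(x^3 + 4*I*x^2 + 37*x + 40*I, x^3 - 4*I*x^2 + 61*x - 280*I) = x^2 + 3*I*x + 40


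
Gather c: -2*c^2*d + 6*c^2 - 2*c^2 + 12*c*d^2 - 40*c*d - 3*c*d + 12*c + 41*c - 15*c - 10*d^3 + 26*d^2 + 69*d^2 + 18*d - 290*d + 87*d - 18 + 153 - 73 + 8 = c^2*(4 - 2*d) + c*(12*d^2 - 43*d + 38) - 10*d^3 + 95*d^2 - 185*d + 70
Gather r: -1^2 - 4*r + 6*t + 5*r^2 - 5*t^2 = 5*r^2 - 4*r - 5*t^2 + 6*t - 1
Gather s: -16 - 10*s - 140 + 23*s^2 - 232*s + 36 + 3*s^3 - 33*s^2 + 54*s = 3*s^3 - 10*s^2 - 188*s - 120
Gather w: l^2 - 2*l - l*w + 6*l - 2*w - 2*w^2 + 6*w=l^2 + 4*l - 2*w^2 + w*(4 - l)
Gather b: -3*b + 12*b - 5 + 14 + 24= 9*b + 33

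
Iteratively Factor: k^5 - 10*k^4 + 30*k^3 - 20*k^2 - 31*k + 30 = (k - 3)*(k^4 - 7*k^3 + 9*k^2 + 7*k - 10) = (k - 5)*(k - 3)*(k^3 - 2*k^2 - k + 2) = (k - 5)*(k - 3)*(k + 1)*(k^2 - 3*k + 2) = (k - 5)*(k - 3)*(k - 1)*(k + 1)*(k - 2)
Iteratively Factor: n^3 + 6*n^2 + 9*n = (n + 3)*(n^2 + 3*n) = (n + 3)^2*(n)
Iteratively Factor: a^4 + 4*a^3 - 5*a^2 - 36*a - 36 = (a + 3)*(a^3 + a^2 - 8*a - 12) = (a + 2)*(a + 3)*(a^2 - a - 6) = (a + 2)^2*(a + 3)*(a - 3)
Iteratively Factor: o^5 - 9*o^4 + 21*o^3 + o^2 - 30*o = (o - 3)*(o^4 - 6*o^3 + 3*o^2 + 10*o) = (o - 3)*(o + 1)*(o^3 - 7*o^2 + 10*o) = (o - 3)*(o - 2)*(o + 1)*(o^2 - 5*o) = (o - 5)*(o - 3)*(o - 2)*(o + 1)*(o)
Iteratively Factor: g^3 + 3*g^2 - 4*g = (g - 1)*(g^2 + 4*g) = g*(g - 1)*(g + 4)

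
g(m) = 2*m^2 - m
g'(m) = 4*m - 1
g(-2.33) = 13.19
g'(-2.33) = -10.32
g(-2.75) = 17.88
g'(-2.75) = -12.00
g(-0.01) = 0.01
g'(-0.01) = -1.04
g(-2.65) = 16.70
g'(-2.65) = -11.60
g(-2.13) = 11.20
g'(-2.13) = -9.52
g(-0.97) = 2.85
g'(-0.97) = -4.88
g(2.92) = 14.13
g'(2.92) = 10.68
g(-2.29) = 12.78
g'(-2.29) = -10.16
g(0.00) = 0.00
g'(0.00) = -1.00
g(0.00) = 0.00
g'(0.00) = -1.00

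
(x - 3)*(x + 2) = x^2 - x - 6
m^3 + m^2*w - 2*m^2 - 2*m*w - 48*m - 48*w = (m - 8)*(m + 6)*(m + w)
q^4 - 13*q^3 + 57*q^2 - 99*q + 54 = (q - 6)*(q - 3)^2*(q - 1)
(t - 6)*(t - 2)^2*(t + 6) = t^4 - 4*t^3 - 32*t^2 + 144*t - 144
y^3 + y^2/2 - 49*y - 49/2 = (y - 7)*(y + 1/2)*(y + 7)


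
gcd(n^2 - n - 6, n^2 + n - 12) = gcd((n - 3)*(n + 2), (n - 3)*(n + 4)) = n - 3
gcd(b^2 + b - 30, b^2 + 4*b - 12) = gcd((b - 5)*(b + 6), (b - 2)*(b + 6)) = b + 6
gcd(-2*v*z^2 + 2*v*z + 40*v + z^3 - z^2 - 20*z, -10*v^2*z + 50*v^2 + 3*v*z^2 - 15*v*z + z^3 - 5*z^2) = -2*v*z + 10*v + z^2 - 5*z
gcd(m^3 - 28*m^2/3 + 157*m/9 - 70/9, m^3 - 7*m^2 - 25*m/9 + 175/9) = m^2 - 26*m/3 + 35/3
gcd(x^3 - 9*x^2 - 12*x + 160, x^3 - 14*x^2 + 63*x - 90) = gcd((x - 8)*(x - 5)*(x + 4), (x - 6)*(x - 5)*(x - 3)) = x - 5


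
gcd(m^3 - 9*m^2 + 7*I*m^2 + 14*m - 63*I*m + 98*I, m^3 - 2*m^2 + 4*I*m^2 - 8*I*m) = m - 2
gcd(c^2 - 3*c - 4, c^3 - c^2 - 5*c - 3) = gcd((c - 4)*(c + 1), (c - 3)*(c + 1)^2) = c + 1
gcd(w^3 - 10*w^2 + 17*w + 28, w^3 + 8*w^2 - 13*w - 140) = w - 4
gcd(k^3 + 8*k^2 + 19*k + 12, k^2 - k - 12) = k + 3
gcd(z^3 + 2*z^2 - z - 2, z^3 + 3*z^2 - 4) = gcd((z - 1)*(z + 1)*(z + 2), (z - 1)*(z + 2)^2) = z^2 + z - 2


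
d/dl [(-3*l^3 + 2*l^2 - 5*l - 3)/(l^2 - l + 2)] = (-3*l^4 + 6*l^3 - 15*l^2 + 14*l - 13)/(l^4 - 2*l^3 + 5*l^2 - 4*l + 4)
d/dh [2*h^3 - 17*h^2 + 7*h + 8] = 6*h^2 - 34*h + 7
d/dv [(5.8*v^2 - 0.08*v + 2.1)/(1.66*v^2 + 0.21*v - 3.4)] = (1.3508*v^2 - 46.412*v - 0.169)/(2.7556*v^4 + 0.6972*v^3 - 11.2439*v^2 - 1.428*v + 11.56)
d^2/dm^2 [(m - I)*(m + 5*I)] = 2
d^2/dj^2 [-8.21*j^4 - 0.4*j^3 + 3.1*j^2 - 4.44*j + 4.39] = -98.52*j^2 - 2.4*j + 6.2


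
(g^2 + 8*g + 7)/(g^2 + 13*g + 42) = (g + 1)/(g + 6)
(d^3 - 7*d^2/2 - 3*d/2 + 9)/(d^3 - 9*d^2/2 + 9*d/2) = (2*d^2 - d - 6)/(d*(2*d - 3))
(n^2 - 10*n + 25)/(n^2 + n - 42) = (n^2 - 10*n + 25)/(n^2 + n - 42)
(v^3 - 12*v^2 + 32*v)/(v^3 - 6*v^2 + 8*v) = (v - 8)/(v - 2)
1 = 1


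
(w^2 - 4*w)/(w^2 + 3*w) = (w - 4)/(w + 3)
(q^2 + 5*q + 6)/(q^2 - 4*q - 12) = (q + 3)/(q - 6)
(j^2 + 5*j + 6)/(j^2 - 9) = (j + 2)/(j - 3)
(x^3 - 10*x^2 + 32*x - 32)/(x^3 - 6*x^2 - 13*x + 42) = (x^2 - 8*x + 16)/(x^2 - 4*x - 21)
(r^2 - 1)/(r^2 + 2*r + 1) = (r - 1)/(r + 1)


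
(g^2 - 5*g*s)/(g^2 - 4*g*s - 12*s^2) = g*(-g + 5*s)/(-g^2 + 4*g*s + 12*s^2)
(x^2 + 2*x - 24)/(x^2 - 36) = (x - 4)/(x - 6)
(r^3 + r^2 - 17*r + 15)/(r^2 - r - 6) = (r^2 + 4*r - 5)/(r + 2)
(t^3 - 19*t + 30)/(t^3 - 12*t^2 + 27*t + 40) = (t^3 - 19*t + 30)/(t^3 - 12*t^2 + 27*t + 40)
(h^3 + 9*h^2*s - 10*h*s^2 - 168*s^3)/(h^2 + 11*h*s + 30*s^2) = (h^2 + 3*h*s - 28*s^2)/(h + 5*s)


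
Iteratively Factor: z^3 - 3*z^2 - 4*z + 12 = (z - 2)*(z^2 - z - 6) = (z - 2)*(z + 2)*(z - 3)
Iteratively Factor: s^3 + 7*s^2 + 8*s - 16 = (s + 4)*(s^2 + 3*s - 4) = (s + 4)^2*(s - 1)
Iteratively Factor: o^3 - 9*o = (o)*(o^2 - 9) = o*(o - 3)*(o + 3)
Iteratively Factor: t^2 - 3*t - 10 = (t + 2)*(t - 5)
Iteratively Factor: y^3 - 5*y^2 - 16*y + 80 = (y - 4)*(y^2 - y - 20) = (y - 5)*(y - 4)*(y + 4)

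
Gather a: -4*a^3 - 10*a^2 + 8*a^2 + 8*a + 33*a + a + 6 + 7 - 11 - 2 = -4*a^3 - 2*a^2 + 42*a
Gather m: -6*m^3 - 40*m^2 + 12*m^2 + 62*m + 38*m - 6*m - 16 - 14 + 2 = -6*m^3 - 28*m^2 + 94*m - 28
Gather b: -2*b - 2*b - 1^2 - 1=-4*b - 2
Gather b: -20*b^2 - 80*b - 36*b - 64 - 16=-20*b^2 - 116*b - 80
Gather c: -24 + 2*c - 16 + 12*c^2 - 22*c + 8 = 12*c^2 - 20*c - 32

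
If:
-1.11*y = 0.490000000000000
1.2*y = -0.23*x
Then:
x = 2.30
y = -0.44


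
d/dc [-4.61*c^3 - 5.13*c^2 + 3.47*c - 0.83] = -13.83*c^2 - 10.26*c + 3.47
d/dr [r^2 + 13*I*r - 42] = 2*r + 13*I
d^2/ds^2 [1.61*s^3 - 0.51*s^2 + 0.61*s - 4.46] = 9.66*s - 1.02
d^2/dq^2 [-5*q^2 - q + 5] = -10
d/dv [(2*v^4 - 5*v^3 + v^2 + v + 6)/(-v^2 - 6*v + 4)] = (-4*v^5 - 31*v^4 + 92*v^3 - 65*v^2 + 20*v + 40)/(v^4 + 12*v^3 + 28*v^2 - 48*v + 16)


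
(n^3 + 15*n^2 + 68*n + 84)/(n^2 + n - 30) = (n^2 + 9*n + 14)/(n - 5)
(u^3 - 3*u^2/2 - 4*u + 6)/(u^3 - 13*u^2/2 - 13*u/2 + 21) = (u - 2)/(u - 7)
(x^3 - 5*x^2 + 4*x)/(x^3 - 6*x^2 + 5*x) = (x - 4)/(x - 5)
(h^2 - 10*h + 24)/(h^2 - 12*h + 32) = (h - 6)/(h - 8)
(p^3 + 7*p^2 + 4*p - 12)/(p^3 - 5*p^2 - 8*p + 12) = (p + 6)/(p - 6)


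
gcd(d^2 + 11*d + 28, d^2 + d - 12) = d + 4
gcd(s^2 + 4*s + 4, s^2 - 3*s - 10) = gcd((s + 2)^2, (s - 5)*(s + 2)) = s + 2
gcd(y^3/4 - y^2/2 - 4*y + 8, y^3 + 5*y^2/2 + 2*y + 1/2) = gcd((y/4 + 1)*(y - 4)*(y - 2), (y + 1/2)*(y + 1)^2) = 1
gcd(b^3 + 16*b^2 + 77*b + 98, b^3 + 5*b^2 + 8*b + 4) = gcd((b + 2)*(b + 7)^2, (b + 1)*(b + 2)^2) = b + 2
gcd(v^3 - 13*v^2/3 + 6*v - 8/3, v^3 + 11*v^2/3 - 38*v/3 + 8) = v^2 - 7*v/3 + 4/3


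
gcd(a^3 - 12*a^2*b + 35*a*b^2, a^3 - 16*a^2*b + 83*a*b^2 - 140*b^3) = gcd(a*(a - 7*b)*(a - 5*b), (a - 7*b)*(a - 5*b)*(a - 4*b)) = a^2 - 12*a*b + 35*b^2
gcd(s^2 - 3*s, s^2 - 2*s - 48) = 1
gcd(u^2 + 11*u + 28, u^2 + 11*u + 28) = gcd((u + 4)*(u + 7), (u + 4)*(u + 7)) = u^2 + 11*u + 28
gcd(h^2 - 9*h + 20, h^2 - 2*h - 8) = h - 4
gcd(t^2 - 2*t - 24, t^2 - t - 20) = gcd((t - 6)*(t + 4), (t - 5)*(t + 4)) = t + 4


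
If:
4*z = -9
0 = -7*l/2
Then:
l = 0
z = -9/4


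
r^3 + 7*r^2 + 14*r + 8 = (r + 1)*(r + 2)*(r + 4)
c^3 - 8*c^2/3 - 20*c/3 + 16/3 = (c - 4)*(c - 2/3)*(c + 2)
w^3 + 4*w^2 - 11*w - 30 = (w - 3)*(w + 2)*(w + 5)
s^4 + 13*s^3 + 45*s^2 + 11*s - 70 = (s - 1)*(s + 2)*(s + 5)*(s + 7)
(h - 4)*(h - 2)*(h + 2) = h^3 - 4*h^2 - 4*h + 16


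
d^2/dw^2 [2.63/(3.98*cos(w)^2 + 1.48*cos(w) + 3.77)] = (-166.641008*(1 - cos(w)^2)^2 - 46.475256*cos(w)^3 + 68.767136*cos(w)^2 + 107.62486*cos(w) + 99.238316)/(3.98*cos(w)^2 + 1.48*cos(w) + 3.77)^3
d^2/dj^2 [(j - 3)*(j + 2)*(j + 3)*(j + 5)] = 12*j^2 + 42*j + 2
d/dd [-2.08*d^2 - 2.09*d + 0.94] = -4.16*d - 2.09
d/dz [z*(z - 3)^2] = 3*(z - 3)*(z - 1)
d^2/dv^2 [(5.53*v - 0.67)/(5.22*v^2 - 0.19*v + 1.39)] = ((9.0962 - 173.1996*v)*(5.22*v^2 - 0.19*v + 1.39) + (5.53*v - 0.67)*(10.44*v - 0.19)*(20.88*v - 0.38))/(5.22*v^2 - 0.19*v + 1.39)^3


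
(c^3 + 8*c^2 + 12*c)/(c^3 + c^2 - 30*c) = (c + 2)/(c - 5)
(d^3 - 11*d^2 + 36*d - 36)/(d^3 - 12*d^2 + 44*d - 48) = (d - 3)/(d - 4)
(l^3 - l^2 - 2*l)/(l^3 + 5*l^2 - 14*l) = (l + 1)/(l + 7)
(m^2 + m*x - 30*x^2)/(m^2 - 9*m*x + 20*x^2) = (-m - 6*x)/(-m + 4*x)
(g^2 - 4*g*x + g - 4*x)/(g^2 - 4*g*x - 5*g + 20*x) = (g + 1)/(g - 5)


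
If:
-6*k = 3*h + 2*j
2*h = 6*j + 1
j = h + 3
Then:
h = -19/4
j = -7/4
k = 71/24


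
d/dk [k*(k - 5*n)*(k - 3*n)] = 3*k^2 - 16*k*n + 15*n^2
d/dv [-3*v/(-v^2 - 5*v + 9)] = 3*(-v^2 - 9)/(v^4 + 10*v^3 + 7*v^2 - 90*v + 81)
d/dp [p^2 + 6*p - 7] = 2*p + 6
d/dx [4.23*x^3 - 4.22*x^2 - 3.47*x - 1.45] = 12.69*x^2 - 8.44*x - 3.47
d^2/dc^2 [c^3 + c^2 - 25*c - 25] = 6*c + 2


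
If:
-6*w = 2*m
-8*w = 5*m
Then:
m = 0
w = 0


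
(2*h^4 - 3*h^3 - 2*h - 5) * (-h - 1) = -2*h^5 + h^4 + 3*h^3 + 2*h^2 + 7*h + 5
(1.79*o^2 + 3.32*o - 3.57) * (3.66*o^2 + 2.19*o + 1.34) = 6.5514*o^4 + 16.0713*o^3 - 3.3968*o^2 - 3.3695*o - 4.7838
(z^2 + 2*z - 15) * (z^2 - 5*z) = z^4 - 3*z^3 - 25*z^2 + 75*z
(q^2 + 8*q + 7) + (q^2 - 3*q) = 2*q^2 + 5*q + 7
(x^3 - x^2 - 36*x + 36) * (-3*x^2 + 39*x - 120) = -3*x^5 + 42*x^4 - 51*x^3 - 1392*x^2 + 5724*x - 4320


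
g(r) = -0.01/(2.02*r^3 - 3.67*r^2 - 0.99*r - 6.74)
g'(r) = -0.01*(-6.06*r^2 + 7.34*r + 0.99)/(2.02*r^3 - 3.67*r^2 - 0.99*r - 6.74)^2 = (0.0606*r^2 - 0.0734*r - 0.0099)/(-2.02*r^3 + 3.67*r^2 + 0.99*r + 6.74)^2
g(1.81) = 0.00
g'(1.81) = 0.00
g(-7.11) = 0.00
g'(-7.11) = 0.00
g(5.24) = -0.00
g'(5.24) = 0.00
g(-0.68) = 0.00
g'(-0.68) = 0.00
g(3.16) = -0.00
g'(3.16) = 0.00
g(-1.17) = 0.00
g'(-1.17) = 0.00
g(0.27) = 0.00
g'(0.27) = -0.00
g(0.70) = 0.00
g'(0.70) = -0.00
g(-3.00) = 0.00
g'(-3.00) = 0.00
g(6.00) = -0.00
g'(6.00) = 0.00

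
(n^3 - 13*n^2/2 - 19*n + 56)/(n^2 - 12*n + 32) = (n^2 + 3*n/2 - 7)/(n - 4)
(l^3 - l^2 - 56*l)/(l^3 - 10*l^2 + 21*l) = (l^2 - l - 56)/(l^2 - 10*l + 21)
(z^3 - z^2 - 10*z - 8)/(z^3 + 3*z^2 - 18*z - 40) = (z + 1)/(z + 5)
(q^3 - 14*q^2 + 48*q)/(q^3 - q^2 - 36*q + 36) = q*(q - 8)/(q^2 + 5*q - 6)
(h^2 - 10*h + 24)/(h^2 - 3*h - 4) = (h - 6)/(h + 1)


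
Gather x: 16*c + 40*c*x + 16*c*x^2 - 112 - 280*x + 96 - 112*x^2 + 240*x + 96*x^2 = 16*c + x^2*(16*c - 16) + x*(40*c - 40) - 16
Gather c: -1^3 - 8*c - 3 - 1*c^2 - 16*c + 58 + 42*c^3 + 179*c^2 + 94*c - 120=42*c^3 + 178*c^2 + 70*c - 66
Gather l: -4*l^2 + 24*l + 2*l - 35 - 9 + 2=-4*l^2 + 26*l - 42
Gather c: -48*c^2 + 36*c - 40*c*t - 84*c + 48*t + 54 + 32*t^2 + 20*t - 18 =-48*c^2 + c*(-40*t - 48) + 32*t^2 + 68*t + 36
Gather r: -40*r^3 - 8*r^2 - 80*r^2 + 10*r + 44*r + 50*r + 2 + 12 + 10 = -40*r^3 - 88*r^2 + 104*r + 24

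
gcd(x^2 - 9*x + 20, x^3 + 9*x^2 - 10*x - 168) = x - 4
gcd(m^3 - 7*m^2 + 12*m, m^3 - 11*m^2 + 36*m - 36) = m - 3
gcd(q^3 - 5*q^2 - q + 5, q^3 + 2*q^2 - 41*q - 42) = q + 1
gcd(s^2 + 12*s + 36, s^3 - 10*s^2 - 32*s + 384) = s + 6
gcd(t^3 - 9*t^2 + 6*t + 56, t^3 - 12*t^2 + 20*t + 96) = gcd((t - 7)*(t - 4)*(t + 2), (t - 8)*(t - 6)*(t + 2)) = t + 2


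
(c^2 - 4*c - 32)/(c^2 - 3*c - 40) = (c + 4)/(c + 5)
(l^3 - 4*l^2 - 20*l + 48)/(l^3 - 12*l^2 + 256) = (l^2 - 8*l + 12)/(l^2 - 16*l + 64)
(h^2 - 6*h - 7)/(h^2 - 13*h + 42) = (h + 1)/(h - 6)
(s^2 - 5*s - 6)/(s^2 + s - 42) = (s + 1)/(s + 7)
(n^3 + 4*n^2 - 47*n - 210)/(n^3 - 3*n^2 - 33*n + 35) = (n + 6)/(n - 1)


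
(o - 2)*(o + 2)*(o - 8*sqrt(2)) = o^3 - 8*sqrt(2)*o^2 - 4*o + 32*sqrt(2)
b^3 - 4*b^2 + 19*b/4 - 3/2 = (b - 2)*(b - 3/2)*(b - 1/2)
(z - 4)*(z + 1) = z^2 - 3*z - 4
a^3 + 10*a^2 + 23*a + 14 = (a + 1)*(a + 2)*(a + 7)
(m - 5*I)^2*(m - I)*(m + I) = m^4 - 10*I*m^3 - 24*m^2 - 10*I*m - 25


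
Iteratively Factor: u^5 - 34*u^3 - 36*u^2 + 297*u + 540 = (u + 3)*(u^4 - 3*u^3 - 25*u^2 + 39*u + 180) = (u + 3)^2*(u^3 - 6*u^2 - 7*u + 60) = (u - 5)*(u + 3)^2*(u^2 - u - 12) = (u - 5)*(u + 3)^3*(u - 4)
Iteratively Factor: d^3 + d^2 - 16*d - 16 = (d + 4)*(d^2 - 3*d - 4) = (d + 1)*(d + 4)*(d - 4)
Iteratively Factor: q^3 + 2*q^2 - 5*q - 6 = (q + 3)*(q^2 - q - 2) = (q - 2)*(q + 3)*(q + 1)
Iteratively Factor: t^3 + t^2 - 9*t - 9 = (t + 3)*(t^2 - 2*t - 3) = (t + 1)*(t + 3)*(t - 3)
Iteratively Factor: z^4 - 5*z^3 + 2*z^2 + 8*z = (z)*(z^3 - 5*z^2 + 2*z + 8) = z*(z - 4)*(z^2 - z - 2) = z*(z - 4)*(z + 1)*(z - 2)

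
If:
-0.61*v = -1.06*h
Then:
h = 0.575471698113208*v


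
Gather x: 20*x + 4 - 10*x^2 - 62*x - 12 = -10*x^2 - 42*x - 8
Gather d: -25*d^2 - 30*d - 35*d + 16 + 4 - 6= -25*d^2 - 65*d + 14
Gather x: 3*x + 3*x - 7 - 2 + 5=6*x - 4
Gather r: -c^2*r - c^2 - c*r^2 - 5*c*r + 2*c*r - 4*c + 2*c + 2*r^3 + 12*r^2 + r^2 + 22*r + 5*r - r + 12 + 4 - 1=-c^2 - 2*c + 2*r^3 + r^2*(13 - c) + r*(-c^2 - 3*c + 26) + 15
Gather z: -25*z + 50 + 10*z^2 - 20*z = 10*z^2 - 45*z + 50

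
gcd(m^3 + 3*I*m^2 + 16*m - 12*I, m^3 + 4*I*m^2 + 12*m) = m^2 + 4*I*m + 12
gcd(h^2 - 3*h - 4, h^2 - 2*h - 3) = h + 1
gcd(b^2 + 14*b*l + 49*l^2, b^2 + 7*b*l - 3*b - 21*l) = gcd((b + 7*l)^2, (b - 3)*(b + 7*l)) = b + 7*l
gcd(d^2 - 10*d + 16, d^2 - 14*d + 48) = d - 8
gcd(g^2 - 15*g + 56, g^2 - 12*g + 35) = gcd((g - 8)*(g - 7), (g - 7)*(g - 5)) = g - 7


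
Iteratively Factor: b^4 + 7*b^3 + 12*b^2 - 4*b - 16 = (b + 2)*(b^3 + 5*b^2 + 2*b - 8) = (b - 1)*(b + 2)*(b^2 + 6*b + 8) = (b - 1)*(b + 2)*(b + 4)*(b + 2)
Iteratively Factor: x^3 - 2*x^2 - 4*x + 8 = (x + 2)*(x^2 - 4*x + 4) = (x - 2)*(x + 2)*(x - 2)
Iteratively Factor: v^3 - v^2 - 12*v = (v - 4)*(v^2 + 3*v) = v*(v - 4)*(v + 3)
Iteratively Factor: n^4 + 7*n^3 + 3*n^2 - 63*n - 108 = (n - 3)*(n^3 + 10*n^2 + 33*n + 36) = (n - 3)*(n + 3)*(n^2 + 7*n + 12) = (n - 3)*(n + 3)*(n + 4)*(n + 3)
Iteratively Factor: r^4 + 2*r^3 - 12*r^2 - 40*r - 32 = (r + 2)*(r^3 - 12*r - 16) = (r + 2)^2*(r^2 - 2*r - 8) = (r - 4)*(r + 2)^2*(r + 2)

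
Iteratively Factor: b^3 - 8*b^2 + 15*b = (b)*(b^2 - 8*b + 15) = b*(b - 3)*(b - 5)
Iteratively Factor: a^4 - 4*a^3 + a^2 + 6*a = (a - 3)*(a^3 - a^2 - 2*a) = a*(a - 3)*(a^2 - a - 2) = a*(a - 3)*(a - 2)*(a + 1)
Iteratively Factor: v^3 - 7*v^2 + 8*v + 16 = (v + 1)*(v^2 - 8*v + 16) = (v - 4)*(v + 1)*(v - 4)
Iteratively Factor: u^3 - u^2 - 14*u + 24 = (u + 4)*(u^2 - 5*u + 6) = (u - 3)*(u + 4)*(u - 2)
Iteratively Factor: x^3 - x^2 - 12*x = (x)*(x^2 - x - 12) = x*(x - 4)*(x + 3)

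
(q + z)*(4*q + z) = 4*q^2 + 5*q*z + z^2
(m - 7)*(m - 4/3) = m^2 - 25*m/3 + 28/3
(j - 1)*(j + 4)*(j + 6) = j^3 + 9*j^2 + 14*j - 24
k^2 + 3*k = k*(k + 3)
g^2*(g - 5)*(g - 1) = g^4 - 6*g^3 + 5*g^2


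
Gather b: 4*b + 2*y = 4*b + 2*y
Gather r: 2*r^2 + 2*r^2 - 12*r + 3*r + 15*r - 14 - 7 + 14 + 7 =4*r^2 + 6*r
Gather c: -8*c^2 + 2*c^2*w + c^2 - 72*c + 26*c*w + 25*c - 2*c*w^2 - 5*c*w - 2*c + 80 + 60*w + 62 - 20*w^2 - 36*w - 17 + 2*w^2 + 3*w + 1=c^2*(2*w - 7) + c*(-2*w^2 + 21*w - 49) - 18*w^2 + 27*w + 126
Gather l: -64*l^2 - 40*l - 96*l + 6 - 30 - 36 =-64*l^2 - 136*l - 60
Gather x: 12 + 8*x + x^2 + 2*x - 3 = x^2 + 10*x + 9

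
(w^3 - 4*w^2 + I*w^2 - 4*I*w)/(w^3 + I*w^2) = (w - 4)/w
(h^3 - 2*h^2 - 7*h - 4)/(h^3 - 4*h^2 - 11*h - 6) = (h - 4)/(h - 6)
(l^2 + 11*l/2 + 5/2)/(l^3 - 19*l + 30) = (l + 1/2)/(l^2 - 5*l + 6)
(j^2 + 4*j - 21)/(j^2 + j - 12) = (j + 7)/(j + 4)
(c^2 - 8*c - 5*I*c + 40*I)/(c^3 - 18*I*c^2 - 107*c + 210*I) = (c - 8)/(c^2 - 13*I*c - 42)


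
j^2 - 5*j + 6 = (j - 3)*(j - 2)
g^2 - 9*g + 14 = (g - 7)*(g - 2)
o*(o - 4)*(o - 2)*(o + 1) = o^4 - 5*o^3 + 2*o^2 + 8*o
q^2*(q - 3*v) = q^3 - 3*q^2*v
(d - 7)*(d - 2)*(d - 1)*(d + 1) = d^4 - 9*d^3 + 13*d^2 + 9*d - 14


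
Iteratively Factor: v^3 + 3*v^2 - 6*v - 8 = (v + 1)*(v^2 + 2*v - 8) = (v + 1)*(v + 4)*(v - 2)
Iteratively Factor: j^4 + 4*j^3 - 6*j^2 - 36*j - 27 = (j + 3)*(j^3 + j^2 - 9*j - 9) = (j + 1)*(j + 3)*(j^2 - 9) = (j + 1)*(j + 3)^2*(j - 3)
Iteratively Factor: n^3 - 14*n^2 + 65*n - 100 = (n - 5)*(n^2 - 9*n + 20) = (n - 5)^2*(n - 4)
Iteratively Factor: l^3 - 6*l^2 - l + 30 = (l - 3)*(l^2 - 3*l - 10) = (l - 5)*(l - 3)*(l + 2)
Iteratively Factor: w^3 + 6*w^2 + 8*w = (w + 4)*(w^2 + 2*w) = w*(w + 4)*(w + 2)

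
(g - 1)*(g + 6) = g^2 + 5*g - 6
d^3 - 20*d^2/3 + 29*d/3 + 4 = (d - 4)*(d - 3)*(d + 1/3)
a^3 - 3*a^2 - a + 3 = (a - 3)*(a - 1)*(a + 1)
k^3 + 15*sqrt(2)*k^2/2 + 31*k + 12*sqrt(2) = (k + sqrt(2)/2)*(k + 3*sqrt(2))*(k + 4*sqrt(2))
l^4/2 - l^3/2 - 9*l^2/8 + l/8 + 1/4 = (l/2 + 1/2)*(l - 2)*(l - 1/2)*(l + 1/2)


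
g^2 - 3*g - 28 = (g - 7)*(g + 4)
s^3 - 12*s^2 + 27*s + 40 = (s - 8)*(s - 5)*(s + 1)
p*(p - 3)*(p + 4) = p^3 + p^2 - 12*p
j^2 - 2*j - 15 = (j - 5)*(j + 3)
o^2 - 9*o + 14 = (o - 7)*(o - 2)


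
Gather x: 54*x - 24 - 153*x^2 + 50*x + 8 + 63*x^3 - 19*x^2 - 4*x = 63*x^3 - 172*x^2 + 100*x - 16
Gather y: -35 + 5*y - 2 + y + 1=6*y - 36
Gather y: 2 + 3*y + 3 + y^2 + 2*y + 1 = y^2 + 5*y + 6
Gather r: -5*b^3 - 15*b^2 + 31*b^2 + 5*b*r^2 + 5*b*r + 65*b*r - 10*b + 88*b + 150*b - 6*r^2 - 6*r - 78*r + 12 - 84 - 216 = -5*b^3 + 16*b^2 + 228*b + r^2*(5*b - 6) + r*(70*b - 84) - 288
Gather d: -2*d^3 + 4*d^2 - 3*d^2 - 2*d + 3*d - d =-2*d^3 + d^2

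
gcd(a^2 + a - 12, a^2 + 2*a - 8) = a + 4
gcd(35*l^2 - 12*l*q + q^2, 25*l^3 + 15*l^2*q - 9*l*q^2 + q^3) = -5*l + q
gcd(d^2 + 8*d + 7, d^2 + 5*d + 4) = d + 1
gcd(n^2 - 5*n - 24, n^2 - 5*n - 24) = n^2 - 5*n - 24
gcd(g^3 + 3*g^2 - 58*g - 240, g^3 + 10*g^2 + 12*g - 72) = g + 6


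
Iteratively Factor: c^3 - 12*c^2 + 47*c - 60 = (c - 5)*(c^2 - 7*c + 12) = (c - 5)*(c - 3)*(c - 4)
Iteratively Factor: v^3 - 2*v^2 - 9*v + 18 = (v + 3)*(v^2 - 5*v + 6) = (v - 3)*(v + 3)*(v - 2)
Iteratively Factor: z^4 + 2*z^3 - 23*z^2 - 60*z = (z)*(z^3 + 2*z^2 - 23*z - 60) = z*(z - 5)*(z^2 + 7*z + 12) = z*(z - 5)*(z + 3)*(z + 4)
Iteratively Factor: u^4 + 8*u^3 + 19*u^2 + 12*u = (u)*(u^3 + 8*u^2 + 19*u + 12) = u*(u + 4)*(u^2 + 4*u + 3) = u*(u + 3)*(u + 4)*(u + 1)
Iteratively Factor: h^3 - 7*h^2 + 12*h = (h)*(h^2 - 7*h + 12) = h*(h - 4)*(h - 3)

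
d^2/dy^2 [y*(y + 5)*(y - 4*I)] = 6*y + 10 - 8*I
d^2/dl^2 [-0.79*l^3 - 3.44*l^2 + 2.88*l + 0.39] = -4.74*l - 6.88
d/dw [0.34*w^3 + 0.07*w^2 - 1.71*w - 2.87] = 1.02*w^2 + 0.14*w - 1.71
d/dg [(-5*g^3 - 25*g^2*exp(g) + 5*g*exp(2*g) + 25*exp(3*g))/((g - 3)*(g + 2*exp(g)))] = 5*((g - 3)*(g + 2*exp(g))*(-5*g^2*exp(g) - 3*g^2 + 2*g*exp(2*g) - 10*g*exp(g) + 15*exp(3*g) + exp(2*g)) + (g - 3)*(2*exp(g) + 1)*(g^3 + 5*g^2*exp(g) - g*exp(2*g) - 5*exp(3*g)) + (g + 2*exp(g))*(g^3 + 5*g^2*exp(g) - g*exp(2*g) - 5*exp(3*g)))/((g - 3)^2*(g + 2*exp(g))^2)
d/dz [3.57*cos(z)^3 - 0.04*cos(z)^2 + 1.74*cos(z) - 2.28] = (-10.71*cos(z)^2 + 0.08*cos(z) - 1.74)*sin(z)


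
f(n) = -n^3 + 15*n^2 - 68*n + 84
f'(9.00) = -41.00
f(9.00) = -42.00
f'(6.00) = 4.00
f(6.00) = 0.00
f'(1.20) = -36.32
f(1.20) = 22.27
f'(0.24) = -60.97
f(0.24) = 68.53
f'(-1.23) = -109.44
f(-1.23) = 192.19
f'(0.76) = -46.93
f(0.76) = 40.55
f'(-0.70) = -90.47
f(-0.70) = 139.29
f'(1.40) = -31.88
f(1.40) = 15.46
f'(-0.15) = -72.57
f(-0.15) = 94.54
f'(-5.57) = -328.17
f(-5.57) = 1100.94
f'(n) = -3*n^2 + 30*n - 68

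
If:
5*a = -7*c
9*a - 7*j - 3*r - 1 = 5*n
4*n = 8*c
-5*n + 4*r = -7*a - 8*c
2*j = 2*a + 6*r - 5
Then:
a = -21/76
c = 15/76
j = -313/304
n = 15/38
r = 177/304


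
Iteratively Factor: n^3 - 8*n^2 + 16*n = (n - 4)*(n^2 - 4*n) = (n - 4)^2*(n)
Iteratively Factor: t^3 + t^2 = (t + 1)*(t^2) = t*(t + 1)*(t)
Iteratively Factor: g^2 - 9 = (g + 3)*(g - 3)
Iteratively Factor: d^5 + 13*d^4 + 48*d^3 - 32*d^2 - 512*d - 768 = (d + 4)*(d^4 + 9*d^3 + 12*d^2 - 80*d - 192) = (d + 4)^2*(d^3 + 5*d^2 - 8*d - 48) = (d + 4)^3*(d^2 + d - 12) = (d + 4)^4*(d - 3)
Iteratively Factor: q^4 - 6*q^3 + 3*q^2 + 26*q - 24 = (q - 1)*(q^3 - 5*q^2 - 2*q + 24) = (q - 1)*(q + 2)*(q^2 - 7*q + 12) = (q - 4)*(q - 1)*(q + 2)*(q - 3)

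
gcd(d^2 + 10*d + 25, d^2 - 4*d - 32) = 1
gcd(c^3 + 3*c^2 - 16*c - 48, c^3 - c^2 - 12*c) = c^2 - c - 12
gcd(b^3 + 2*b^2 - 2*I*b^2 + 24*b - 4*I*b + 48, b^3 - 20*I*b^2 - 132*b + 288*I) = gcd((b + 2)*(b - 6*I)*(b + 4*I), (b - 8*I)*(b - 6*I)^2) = b - 6*I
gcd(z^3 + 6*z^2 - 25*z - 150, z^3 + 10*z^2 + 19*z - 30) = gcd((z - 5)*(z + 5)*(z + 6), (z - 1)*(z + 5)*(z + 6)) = z^2 + 11*z + 30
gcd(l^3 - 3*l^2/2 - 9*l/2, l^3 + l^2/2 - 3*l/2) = l^2 + 3*l/2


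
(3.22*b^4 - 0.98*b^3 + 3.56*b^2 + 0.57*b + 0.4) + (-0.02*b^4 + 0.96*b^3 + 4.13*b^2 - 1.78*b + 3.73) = 3.2*b^4 - 0.02*b^3 + 7.69*b^2 - 1.21*b + 4.13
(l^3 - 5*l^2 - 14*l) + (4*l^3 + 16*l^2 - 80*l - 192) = 5*l^3 + 11*l^2 - 94*l - 192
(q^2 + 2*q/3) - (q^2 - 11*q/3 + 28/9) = 13*q/3 - 28/9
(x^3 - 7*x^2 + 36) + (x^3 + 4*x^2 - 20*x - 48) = 2*x^3 - 3*x^2 - 20*x - 12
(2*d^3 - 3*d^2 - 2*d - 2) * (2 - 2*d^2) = -4*d^5 + 6*d^4 + 8*d^3 - 2*d^2 - 4*d - 4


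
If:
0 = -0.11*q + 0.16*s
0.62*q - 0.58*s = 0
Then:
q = 0.00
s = 0.00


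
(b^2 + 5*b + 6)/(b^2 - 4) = (b + 3)/(b - 2)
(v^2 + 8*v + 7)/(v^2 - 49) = (v + 1)/(v - 7)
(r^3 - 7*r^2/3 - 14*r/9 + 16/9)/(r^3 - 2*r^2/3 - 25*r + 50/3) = (3*r^2 - 5*r - 8)/(3*(r^2 - 25))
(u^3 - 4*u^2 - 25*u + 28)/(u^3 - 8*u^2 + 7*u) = (u + 4)/u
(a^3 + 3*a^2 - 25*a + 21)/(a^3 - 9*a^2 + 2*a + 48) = (a^2 + 6*a - 7)/(a^2 - 6*a - 16)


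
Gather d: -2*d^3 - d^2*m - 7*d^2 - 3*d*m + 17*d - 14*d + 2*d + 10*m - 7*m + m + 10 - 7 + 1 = -2*d^3 + d^2*(-m - 7) + d*(5 - 3*m) + 4*m + 4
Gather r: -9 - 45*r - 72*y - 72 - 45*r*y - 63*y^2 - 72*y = r*(-45*y - 45) - 63*y^2 - 144*y - 81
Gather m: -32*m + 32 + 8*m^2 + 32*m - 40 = 8*m^2 - 8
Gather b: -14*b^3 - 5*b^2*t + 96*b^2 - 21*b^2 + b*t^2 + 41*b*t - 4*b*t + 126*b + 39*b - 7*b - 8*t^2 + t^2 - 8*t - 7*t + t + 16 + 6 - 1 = -14*b^3 + b^2*(75 - 5*t) + b*(t^2 + 37*t + 158) - 7*t^2 - 14*t + 21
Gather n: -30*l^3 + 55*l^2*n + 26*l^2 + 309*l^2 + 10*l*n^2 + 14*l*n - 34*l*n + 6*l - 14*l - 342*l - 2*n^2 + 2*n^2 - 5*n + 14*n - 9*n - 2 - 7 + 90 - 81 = -30*l^3 + 335*l^2 + 10*l*n^2 - 350*l + n*(55*l^2 - 20*l)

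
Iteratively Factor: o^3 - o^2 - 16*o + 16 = (o - 4)*(o^2 + 3*o - 4) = (o - 4)*(o + 4)*(o - 1)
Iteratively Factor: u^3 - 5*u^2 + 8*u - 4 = (u - 1)*(u^2 - 4*u + 4) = (u - 2)*(u - 1)*(u - 2)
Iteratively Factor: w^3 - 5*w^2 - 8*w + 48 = (w - 4)*(w^2 - w - 12) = (w - 4)*(w + 3)*(w - 4)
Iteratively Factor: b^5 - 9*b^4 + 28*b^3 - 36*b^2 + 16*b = (b - 4)*(b^4 - 5*b^3 + 8*b^2 - 4*b) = (b - 4)*(b - 1)*(b^3 - 4*b^2 + 4*b) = (b - 4)*(b - 2)*(b - 1)*(b^2 - 2*b) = b*(b - 4)*(b - 2)*(b - 1)*(b - 2)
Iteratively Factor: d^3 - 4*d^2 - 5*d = (d + 1)*(d^2 - 5*d) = d*(d + 1)*(d - 5)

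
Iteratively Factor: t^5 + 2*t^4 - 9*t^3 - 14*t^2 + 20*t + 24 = (t + 1)*(t^4 + t^3 - 10*t^2 - 4*t + 24) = (t - 2)*(t + 1)*(t^3 + 3*t^2 - 4*t - 12) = (t - 2)*(t + 1)*(t + 3)*(t^2 - 4) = (t - 2)*(t + 1)*(t + 2)*(t + 3)*(t - 2)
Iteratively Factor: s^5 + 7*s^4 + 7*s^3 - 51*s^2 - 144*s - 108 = (s - 3)*(s^4 + 10*s^3 + 37*s^2 + 60*s + 36) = (s - 3)*(s + 3)*(s^3 + 7*s^2 + 16*s + 12) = (s - 3)*(s + 2)*(s + 3)*(s^2 + 5*s + 6) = (s - 3)*(s + 2)*(s + 3)^2*(s + 2)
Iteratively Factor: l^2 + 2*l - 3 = (l - 1)*(l + 3)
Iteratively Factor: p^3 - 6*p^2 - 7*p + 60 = (p + 3)*(p^2 - 9*p + 20) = (p - 5)*(p + 3)*(p - 4)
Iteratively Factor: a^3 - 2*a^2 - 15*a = (a)*(a^2 - 2*a - 15) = a*(a - 5)*(a + 3)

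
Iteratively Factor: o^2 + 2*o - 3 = (o + 3)*(o - 1)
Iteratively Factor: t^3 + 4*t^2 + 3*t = (t + 1)*(t^2 + 3*t) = t*(t + 1)*(t + 3)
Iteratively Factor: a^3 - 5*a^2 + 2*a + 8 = (a - 4)*(a^2 - a - 2) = (a - 4)*(a + 1)*(a - 2)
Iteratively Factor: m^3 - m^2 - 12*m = (m - 4)*(m^2 + 3*m) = m*(m - 4)*(m + 3)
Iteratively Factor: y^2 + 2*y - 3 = (y + 3)*(y - 1)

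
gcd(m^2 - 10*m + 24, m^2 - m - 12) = m - 4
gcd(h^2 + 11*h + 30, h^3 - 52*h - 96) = h + 6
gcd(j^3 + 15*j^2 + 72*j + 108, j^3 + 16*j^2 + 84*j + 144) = j^2 + 12*j + 36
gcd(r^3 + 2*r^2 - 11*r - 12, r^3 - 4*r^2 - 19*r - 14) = r + 1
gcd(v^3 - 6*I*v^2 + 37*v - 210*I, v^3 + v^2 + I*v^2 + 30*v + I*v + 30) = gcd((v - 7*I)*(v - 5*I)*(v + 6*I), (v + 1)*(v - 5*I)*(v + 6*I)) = v^2 + I*v + 30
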